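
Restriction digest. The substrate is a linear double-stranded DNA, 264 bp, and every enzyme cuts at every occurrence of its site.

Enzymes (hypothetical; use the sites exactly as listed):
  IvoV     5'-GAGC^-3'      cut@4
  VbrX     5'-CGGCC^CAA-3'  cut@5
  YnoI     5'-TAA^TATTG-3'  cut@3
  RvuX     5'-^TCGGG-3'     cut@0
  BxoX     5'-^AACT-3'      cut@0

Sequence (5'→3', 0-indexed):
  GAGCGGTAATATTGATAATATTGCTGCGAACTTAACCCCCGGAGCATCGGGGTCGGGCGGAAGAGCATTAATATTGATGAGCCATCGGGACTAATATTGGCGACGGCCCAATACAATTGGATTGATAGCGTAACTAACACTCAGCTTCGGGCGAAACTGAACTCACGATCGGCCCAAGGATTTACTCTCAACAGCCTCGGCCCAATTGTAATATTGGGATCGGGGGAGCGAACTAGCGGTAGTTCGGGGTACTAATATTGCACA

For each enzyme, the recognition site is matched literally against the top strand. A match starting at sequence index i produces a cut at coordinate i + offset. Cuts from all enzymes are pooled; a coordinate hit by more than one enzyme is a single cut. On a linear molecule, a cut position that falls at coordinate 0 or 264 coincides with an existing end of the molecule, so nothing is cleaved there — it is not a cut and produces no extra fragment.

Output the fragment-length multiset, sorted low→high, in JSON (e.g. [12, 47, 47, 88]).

Site scan:
  IvoV (GAGC, off=4): starts [0, 41, 62, 78, 225] → cuts [4, 45, 66, 82, 229]
  VbrX (CGGCCCAA, off=5): starts [103, 169, 197] → cuts [108, 174, 202]
  YnoI (TAATATTG, off=3): starts [6, 15, 68, 91, 208, 252] → cuts [9, 18, 71, 94, 211, 255]
  RvuX (TCGGG, off=0): starts [46, 52, 84, 146, 219, 243] → cuts [46, 52, 84, 146, 219, 243]
  BxoX (AACT, off=0): starts [28, 131, 154, 159, 230] → cuts [28, 131, 154, 159, 230]

All cut coordinates (distinct, sorted): [4, 9, 18, 28, 45, 46, 52, 66, 71, 82, 84, 94, 108, 131, 146, 154, 159, 174, 202, 211, 219, 229, 230, 243, 255]

Fragments:
  [0,4): 4 bp
  [4,9): 5 bp
  [9,18): 9 bp
  [18,28): 10 bp
  [28,45): 17 bp
  [45,46): 1 bp
  [46,52): 6 bp
  [52,66): 14 bp
  [66,71): 5 bp
  [71,82): 11 bp
  [82,84): 2 bp
  [84,94): 10 bp
  [94,108): 14 bp
  [108,131): 23 bp
  [131,146): 15 bp
  [146,154): 8 bp
  [154,159): 5 bp
  [159,174): 15 bp
  [174,202): 28 bp
  [202,211): 9 bp
  [211,219): 8 bp
  [219,229): 10 bp
  [229,230): 1 bp
  [230,243): 13 bp
  [243,255): 12 bp
  [255,264): 9 bp

[1,1,2,4,5,5,5,6,8,8,9,9,9,10,10,10,11,12,13,14,14,15,15,17,23,28]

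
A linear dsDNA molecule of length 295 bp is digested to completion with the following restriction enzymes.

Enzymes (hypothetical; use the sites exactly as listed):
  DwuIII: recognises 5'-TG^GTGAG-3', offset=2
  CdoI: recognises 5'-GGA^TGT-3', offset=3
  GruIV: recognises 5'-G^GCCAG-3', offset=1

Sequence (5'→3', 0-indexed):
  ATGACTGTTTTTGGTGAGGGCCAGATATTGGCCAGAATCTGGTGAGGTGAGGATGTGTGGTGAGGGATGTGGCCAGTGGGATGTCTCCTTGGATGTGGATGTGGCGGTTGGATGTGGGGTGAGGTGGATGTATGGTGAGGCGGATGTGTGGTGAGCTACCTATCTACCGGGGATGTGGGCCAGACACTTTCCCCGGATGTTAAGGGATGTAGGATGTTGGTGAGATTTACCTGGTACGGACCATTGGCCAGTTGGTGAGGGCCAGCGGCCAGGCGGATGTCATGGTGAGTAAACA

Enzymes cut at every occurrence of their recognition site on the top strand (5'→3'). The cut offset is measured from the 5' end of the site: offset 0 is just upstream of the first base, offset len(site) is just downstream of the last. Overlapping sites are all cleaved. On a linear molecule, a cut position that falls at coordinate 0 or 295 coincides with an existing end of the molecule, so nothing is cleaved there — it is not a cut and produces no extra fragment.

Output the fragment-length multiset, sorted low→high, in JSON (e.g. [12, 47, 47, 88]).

Per-enzyme occurrences:
  DwuIII TGGTGAG/2: at [11, 39, 57, 132, 148, 217, 252, 282] ⇒ [13, 41, 59, 134, 150, 219, 254, 284]
  CdoI GGATGT/3: at [50, 64, 78, 90, 96, 109, 125, 141, 170, 194, 204, 211, 274] ⇒ [53, 67, 81, 93, 99, 112, 128, 144, 173, 197, 207, 214, 277]
  GruIV GGCCAG/1: at [18, 29, 70, 177, 245, 259, 266] ⇒ [19, 30, 71, 178, 246, 260, 267]

Pooled cuts: [13, 19, 30, 41, 53, 59, 67, 71, 81, 93, 99, 112, 128, 134, 144, 150, 173, 178, 197, 207, 214, 219, 246, 254, 260, 267, 277, 284]

Fragment lengths:
  [0,13): 13 bp
  [13,19): 6 bp
  [19,30): 11 bp
  [30,41): 11 bp
  [41,53): 12 bp
  [53,59): 6 bp
  [59,67): 8 bp
  [67,71): 4 bp
  [71,81): 10 bp
  [81,93): 12 bp
  [93,99): 6 bp
  [99,112): 13 bp
  [112,128): 16 bp
  [128,134): 6 bp
  [134,144): 10 bp
  [144,150): 6 bp
  [150,173): 23 bp
  [173,178): 5 bp
  [178,197): 19 bp
  [197,207): 10 bp
  [207,214): 7 bp
  [214,219): 5 bp
  [219,246): 27 bp
  [246,254): 8 bp
  [254,260): 6 bp
  [260,267): 7 bp
  [267,277): 10 bp
  [277,284): 7 bp
  [284,295): 11 bp

[4,5,5,6,6,6,6,6,6,7,7,7,8,8,10,10,10,10,11,11,11,12,12,13,13,16,19,23,27]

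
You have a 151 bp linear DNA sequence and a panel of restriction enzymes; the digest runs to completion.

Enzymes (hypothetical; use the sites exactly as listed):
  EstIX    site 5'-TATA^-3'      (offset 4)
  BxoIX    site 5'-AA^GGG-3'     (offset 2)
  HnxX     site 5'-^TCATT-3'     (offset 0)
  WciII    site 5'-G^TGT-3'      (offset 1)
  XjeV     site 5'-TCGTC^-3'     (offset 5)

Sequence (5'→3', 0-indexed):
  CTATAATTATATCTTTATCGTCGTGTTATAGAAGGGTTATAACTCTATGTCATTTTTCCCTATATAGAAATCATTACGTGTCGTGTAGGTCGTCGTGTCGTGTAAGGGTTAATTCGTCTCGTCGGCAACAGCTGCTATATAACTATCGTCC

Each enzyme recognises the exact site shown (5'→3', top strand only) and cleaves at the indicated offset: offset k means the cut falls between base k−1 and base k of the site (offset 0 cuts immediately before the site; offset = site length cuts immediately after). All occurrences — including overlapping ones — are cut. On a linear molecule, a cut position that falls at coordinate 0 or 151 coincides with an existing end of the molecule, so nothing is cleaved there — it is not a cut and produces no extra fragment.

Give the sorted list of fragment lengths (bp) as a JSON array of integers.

Per-enzyme occurrences:
  EstIX TATA/4: at [1, 7, 26, 37, 60, 62, 135, 137] ⇒ [5, 11, 30, 41, 64, 66, 139, 141]
  BxoIX AAGGG/2: at [31, 103] ⇒ [33, 105]
  HnxX TCATT/0: at [49, 70] ⇒ [49, 70]
  WciII GTGT/1: at [22, 77, 82, 94, 99] ⇒ [23, 78, 83, 95, 100]
  XjeV TCGTC/5: at [17, 89, 113, 118, 145] ⇒ [22, 94, 118, 123, 150]

Pooled cuts: [5, 11, 22, 23, 30, 33, 41, 49, 64, 66, 70, 78, 83, 94, 95, 100, 105, 118, 123, 139, 141, 150]

Fragment lengths:
  [0,5): 5 bp
  [5,11): 6 bp
  [11,22): 11 bp
  [22,23): 1 bp
  [23,30): 7 bp
  [30,33): 3 bp
  [33,41): 8 bp
  [41,49): 8 bp
  [49,64): 15 bp
  [64,66): 2 bp
  [66,70): 4 bp
  [70,78): 8 bp
  [78,83): 5 bp
  [83,94): 11 bp
  [94,95): 1 bp
  [95,100): 5 bp
  [100,105): 5 bp
  [105,118): 13 bp
  [118,123): 5 bp
  [123,139): 16 bp
  [139,141): 2 bp
  [141,150): 9 bp
  [150,151): 1 bp

[1,1,1,2,2,3,4,5,5,5,5,5,6,7,8,8,8,9,11,11,13,15,16]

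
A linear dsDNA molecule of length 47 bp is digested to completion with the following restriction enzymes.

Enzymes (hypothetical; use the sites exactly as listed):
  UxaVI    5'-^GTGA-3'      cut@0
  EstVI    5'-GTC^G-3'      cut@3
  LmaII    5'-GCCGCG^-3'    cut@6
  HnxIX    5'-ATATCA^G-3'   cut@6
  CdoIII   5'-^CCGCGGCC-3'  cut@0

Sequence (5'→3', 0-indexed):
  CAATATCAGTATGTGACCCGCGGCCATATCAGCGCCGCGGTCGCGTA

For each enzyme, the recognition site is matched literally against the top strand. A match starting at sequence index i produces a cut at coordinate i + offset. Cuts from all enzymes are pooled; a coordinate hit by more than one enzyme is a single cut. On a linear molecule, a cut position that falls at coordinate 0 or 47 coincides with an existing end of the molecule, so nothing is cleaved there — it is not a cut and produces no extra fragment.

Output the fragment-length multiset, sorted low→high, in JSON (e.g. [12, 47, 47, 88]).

Per-enzyme occurrences:
  UxaVI (GTGA, off=0): starts [12] → cuts [12]
  EstVI (GTCG, off=3): starts [39] → cuts [42]
  LmaII (GCCGCG, off=6): starts [33] → cuts [39]
  HnxIX (ATATCAG, off=6): starts [2, 25] → cuts [8, 31]
  CdoIII (CCGCGGCC, off=0): starts [17] → cuts [17]

Pooled cuts: [8, 12, 17, 31, 39, 42]

Fragments:
  [0,8): 8 bp
  [8,12): 4 bp
  [12,17): 5 bp
  [17,31): 14 bp
  [31,39): 8 bp
  [39,42): 3 bp
  [42,47): 5 bp

[3,4,5,5,8,8,14]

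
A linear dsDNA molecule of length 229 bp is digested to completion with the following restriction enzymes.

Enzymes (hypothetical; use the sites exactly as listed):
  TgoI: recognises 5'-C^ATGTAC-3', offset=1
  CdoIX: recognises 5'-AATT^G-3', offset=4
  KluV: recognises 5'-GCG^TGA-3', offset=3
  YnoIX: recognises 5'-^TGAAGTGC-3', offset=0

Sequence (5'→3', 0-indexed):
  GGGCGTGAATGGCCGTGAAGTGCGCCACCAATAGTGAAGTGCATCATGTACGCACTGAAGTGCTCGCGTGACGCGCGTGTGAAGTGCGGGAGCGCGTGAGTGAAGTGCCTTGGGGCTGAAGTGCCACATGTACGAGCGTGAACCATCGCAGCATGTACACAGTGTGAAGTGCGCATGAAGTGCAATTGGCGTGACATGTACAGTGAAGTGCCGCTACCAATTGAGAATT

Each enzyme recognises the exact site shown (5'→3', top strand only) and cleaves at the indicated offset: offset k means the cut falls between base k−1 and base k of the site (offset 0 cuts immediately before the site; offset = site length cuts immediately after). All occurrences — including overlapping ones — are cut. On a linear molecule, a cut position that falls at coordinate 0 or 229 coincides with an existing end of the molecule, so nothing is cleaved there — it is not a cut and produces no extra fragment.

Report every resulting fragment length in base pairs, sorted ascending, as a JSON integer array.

[4,4,4,5,7,8,10,10,11,11,11,11,11,12,12,13,14,16,17,19,19]

Per-enzyme occurrences:
  TgoI (CATGTAC, off=1): starts [44, 126, 151, 194] → cuts [45, 127, 152, 195]
  CdoIX (AATTG, off=4): starts [183, 218] → cuts [187, 222]
  KluV (GCGTGA, off=3): starts [2, 65, 93, 135, 188] → cuts [5, 68, 96, 138, 191]
  YnoIX (TGAAGTGC, off=0): starts [15, 34, 55, 79, 100, 116, 164, 175, 203] → cuts [15, 34, 55, 79, 100, 116, 164, 175, 203]

All cut coordinates (distinct, sorted): [5, 15, 34, 45, 55, 68, 79, 96, 100, 116, 127, 138, 152, 164, 175, 187, 191, 195, 203, 222]

Fragments:
  [0,5): 5 bp
  [5,15): 10 bp
  [15,34): 19 bp
  [34,45): 11 bp
  [45,55): 10 bp
  [55,68): 13 bp
  [68,79): 11 bp
  [79,96): 17 bp
  [96,100): 4 bp
  [100,116): 16 bp
  [116,127): 11 bp
  [127,138): 11 bp
  [138,152): 14 bp
  [152,164): 12 bp
  [164,175): 11 bp
  [175,187): 12 bp
  [187,191): 4 bp
  [191,195): 4 bp
  [195,203): 8 bp
  [203,222): 19 bp
  [222,229): 7 bp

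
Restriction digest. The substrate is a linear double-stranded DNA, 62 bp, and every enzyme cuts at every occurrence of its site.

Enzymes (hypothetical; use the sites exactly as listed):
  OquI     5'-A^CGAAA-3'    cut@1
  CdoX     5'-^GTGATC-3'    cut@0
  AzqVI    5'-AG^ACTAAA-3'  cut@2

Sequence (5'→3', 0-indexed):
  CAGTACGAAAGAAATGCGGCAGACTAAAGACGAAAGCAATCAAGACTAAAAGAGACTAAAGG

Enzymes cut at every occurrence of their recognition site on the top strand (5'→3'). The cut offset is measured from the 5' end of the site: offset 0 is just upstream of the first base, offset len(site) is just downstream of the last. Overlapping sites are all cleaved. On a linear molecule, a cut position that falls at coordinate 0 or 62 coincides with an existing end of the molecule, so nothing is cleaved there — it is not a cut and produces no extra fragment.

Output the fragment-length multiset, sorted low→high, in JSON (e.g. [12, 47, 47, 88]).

[5,8,8,10,14,17]

Site scan:
  OquI (ACGAAA, off=1): starts [4, 29] → cuts [5, 30]
  CdoX (GTGATC, off=0): no sites
  AzqVI (AGACTAAA, off=2): starts [20, 42, 52] → cuts [22, 44, 54]

All cut coordinates (distinct, sorted): [5, 22, 30, 44, 54]

Fragments:
  [0,5): 5 bp
  [5,22): 17 bp
  [22,30): 8 bp
  [30,44): 14 bp
  [44,54): 10 bp
  [54,62): 8 bp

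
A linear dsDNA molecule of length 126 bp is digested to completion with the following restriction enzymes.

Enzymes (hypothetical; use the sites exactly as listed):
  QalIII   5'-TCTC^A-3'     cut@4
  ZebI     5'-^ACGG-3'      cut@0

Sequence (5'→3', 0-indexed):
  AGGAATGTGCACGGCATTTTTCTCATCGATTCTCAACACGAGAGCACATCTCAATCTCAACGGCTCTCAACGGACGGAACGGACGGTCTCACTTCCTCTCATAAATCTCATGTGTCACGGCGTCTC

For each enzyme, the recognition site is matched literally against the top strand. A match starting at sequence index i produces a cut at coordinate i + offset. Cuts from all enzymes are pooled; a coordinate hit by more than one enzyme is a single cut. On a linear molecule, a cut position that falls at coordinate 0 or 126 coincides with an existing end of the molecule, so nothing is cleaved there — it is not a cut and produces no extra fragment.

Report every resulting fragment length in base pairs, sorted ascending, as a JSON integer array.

[1,1,4,4,5,6,7,8,9,9,10,10,10,10,14,18]

Per-enzyme occurrences:
  QalIII TCTCA/4: at [20, 30, 48, 54, 64, 86, 96, 105] ⇒ [24, 34, 52, 58, 68, 90, 100, 109]
  ZebI ACGG/0: at [10, 59, 69, 73, 78, 82, 116] ⇒ [10, 59, 69, 73, 78, 82, 116]

Pooled cuts: [10, 24, 34, 52, 58, 59, 68, 69, 73, 78, 82, 90, 100, 109, 116]

Fragments:
  [0,10): 10 bp
  [10,24): 14 bp
  [24,34): 10 bp
  [34,52): 18 bp
  [52,58): 6 bp
  [58,59): 1 bp
  [59,68): 9 bp
  [68,69): 1 bp
  [69,73): 4 bp
  [73,78): 5 bp
  [78,82): 4 bp
  [82,90): 8 bp
  [90,100): 10 bp
  [100,109): 9 bp
  [109,116): 7 bp
  [116,126): 10 bp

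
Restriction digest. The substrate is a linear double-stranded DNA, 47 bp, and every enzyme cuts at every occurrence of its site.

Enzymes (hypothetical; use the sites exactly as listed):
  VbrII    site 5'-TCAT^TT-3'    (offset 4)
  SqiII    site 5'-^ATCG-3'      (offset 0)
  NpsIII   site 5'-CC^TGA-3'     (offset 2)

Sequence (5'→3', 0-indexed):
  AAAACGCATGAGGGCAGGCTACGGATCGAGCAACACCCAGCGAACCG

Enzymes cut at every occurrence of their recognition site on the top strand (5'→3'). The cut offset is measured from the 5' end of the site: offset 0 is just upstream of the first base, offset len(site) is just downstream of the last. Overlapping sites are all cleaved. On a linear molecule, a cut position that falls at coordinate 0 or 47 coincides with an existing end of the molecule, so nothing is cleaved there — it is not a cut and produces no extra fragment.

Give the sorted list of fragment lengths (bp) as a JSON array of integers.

[23,24]

Per-enzyme occurrences:
  VbrII (TCATTT, off=4): no sites
  SqiII (ATCG, off=0): starts [24] → cuts [24]
  NpsIII (CCTGA, off=2): no sites

Pooled cuts: [24]

Fragment lengths:
  [0,24): 24 bp
  [24,47): 23 bp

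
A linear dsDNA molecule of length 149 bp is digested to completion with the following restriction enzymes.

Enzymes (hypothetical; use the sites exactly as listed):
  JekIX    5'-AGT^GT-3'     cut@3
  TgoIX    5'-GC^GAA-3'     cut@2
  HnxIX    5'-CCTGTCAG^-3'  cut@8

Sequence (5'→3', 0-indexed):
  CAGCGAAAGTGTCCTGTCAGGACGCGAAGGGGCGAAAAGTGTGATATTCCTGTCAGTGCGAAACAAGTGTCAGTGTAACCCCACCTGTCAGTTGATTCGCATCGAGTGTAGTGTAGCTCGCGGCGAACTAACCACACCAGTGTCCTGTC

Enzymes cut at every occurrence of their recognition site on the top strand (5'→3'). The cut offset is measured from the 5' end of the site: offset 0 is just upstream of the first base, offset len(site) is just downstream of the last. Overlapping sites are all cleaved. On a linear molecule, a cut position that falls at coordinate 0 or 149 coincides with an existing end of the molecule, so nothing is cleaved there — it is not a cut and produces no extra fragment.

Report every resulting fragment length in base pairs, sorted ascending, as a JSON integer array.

Site scan:
  JekIX AGTGT/3: at [7, 37, 65, 71, 104, 109, 138] ⇒ [10, 40, 68, 74, 107, 112, 141]
  TgoIX GCGAA/2: at [2, 23, 31, 57, 122] ⇒ [4, 25, 33, 59, 124]
  HnxIX CCTGTCAG/8: at [12, 48, 83] ⇒ [20, 56, 91]

All cut coordinates (distinct, sorted): [4, 10, 20, 25, 33, 40, 56, 59, 68, 74, 91, 107, 112, 124, 141]

Fragment lengths:
  [0,4): 4 bp
  [4,10): 6 bp
  [10,20): 10 bp
  [20,25): 5 bp
  [25,33): 8 bp
  [33,40): 7 bp
  [40,56): 16 bp
  [56,59): 3 bp
  [59,68): 9 bp
  [68,74): 6 bp
  [74,91): 17 bp
  [91,107): 16 bp
  [107,112): 5 bp
  [112,124): 12 bp
  [124,141): 17 bp
  [141,149): 8 bp

[3,4,5,5,6,6,7,8,8,9,10,12,16,16,17,17]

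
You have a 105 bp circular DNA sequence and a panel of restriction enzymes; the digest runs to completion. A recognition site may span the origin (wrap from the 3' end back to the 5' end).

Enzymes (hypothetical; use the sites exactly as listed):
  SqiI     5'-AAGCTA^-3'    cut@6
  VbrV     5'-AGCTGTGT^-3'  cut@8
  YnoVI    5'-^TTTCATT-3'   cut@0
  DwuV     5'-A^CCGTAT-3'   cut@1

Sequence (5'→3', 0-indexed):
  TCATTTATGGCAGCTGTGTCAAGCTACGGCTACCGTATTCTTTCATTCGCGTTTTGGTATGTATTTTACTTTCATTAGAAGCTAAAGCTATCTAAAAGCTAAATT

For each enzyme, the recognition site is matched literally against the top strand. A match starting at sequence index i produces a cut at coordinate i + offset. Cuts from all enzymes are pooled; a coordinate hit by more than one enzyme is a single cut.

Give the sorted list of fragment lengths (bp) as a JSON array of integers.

Scan for sites:
  SqiI AAGCTA/6: at [20, 78, 84, 95] ⇒ [26, 84, 90, 101]
  VbrV AGCTGTGT/8: at [11] ⇒ [19]
  YnoVI TTTCATT/0: at [40, 69, 103] ⇒ [40, 69, 103]
  DwuV ACCGTAT/1: at [31] ⇒ [32]

All cut coordinates (distinct, sorted): [19, 26, 32, 40, 69, 84, 90, 101, 103]

Fragment lengths:
  19→26: 7 bp
  26→32: 6 bp
  32→40: 8 bp
  40→69: 29 bp
  69→84: 15 bp
  84→90: 6 bp
  90→101: 11 bp
  101→103: 2 bp
  103→19 (wrap): 105-103+19 = 21 bp

[2,6,6,7,8,11,15,21,29]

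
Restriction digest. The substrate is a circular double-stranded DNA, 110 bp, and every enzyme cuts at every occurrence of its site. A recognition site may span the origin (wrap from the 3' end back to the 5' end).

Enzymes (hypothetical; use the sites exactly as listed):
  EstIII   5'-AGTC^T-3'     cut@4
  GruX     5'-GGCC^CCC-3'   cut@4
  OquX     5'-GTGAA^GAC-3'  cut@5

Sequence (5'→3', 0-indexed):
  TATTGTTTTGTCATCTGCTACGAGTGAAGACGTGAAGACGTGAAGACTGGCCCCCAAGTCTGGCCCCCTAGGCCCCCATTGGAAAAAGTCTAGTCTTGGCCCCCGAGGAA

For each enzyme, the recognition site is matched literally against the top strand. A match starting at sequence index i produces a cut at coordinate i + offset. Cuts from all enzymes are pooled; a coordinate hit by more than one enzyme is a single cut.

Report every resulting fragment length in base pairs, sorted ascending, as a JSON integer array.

[5,5,6,8,8,8,8,9,16,37]

Per-enzyme occurrences:
  EstIII AGTCT/4: at [56, 86, 91] ⇒ [60, 90, 95]
  GruX GGCCCCC/4: at [48, 61, 70, 97] ⇒ [52, 65, 74, 101]
  OquX GTGAAGAC/5: at [23, 31, 39] ⇒ [28, 36, 44]

Pooled cuts: [28, 36, 44, 52, 60, 65, 74, 90, 95, 101]

Fragments:
  28→36: 8 bp
  36→44: 8 bp
  44→52: 8 bp
  52→60: 8 bp
  60→65: 5 bp
  65→74: 9 bp
  74→90: 16 bp
  90→95: 5 bp
  95→101: 6 bp
  101→28 (wrap): 110-101+28 = 37 bp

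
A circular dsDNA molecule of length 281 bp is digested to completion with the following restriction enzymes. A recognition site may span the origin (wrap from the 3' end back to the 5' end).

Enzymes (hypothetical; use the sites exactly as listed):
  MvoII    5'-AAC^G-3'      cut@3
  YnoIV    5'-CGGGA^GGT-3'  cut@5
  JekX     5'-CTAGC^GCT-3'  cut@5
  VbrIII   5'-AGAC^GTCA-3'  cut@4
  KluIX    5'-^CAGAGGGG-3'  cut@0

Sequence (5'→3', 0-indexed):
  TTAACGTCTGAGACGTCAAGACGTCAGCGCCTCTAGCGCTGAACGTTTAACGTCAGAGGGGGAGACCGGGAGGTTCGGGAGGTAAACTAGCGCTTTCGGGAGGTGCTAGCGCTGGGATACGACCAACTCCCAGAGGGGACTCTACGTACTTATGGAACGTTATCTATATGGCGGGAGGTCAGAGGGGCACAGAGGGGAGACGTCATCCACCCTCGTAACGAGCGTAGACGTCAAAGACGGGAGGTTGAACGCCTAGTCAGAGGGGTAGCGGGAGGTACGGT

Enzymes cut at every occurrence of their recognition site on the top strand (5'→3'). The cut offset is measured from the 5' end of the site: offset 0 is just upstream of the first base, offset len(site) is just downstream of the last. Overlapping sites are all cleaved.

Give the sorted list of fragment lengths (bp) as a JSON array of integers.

Scan for sites:
  MvoII AACG/3: at [2, 41, 48, 155, 216, 247] ⇒ [5, 44, 51, 158, 219, 250]
  YnoIV CGGGAGGT/5: at [66, 75, 96, 171, 237, 268] ⇒ [71, 80, 101, 176, 242, 273]
  JekX CTAGCGCT/5: at [32, 86, 105] ⇒ [37, 91, 110]
  VbrIII AGACGTCA/4: at [10, 18, 197, 225] ⇒ [14, 22, 201, 229]
  KluIX CAGAGGGG/0: at [53, 130, 179, 189, 257] ⇒ [53, 130, 179, 189, 257]

Pooled cuts: [5, 14, 22, 37, 44, 51, 53, 71, 80, 91, 101, 110, 130, 158, 176, 179, 189, 201, 219, 229, 242, 250, 257, 273]

Fragment lengths:
  5→14: 9 bp
  14→22: 8 bp
  22→37: 15 bp
  37→44: 7 bp
  44→51: 7 bp
  51→53: 2 bp
  53→71: 18 bp
  71→80: 9 bp
  80→91: 11 bp
  91→101: 10 bp
  101→110: 9 bp
  110→130: 20 bp
  130→158: 28 bp
  158→176: 18 bp
  176→179: 3 bp
  179→189: 10 bp
  189→201: 12 bp
  201→219: 18 bp
  219→229: 10 bp
  229→242: 13 bp
  242→250: 8 bp
  250→257: 7 bp
  257→273: 16 bp
  273→5 (wrap): 281-273+5 = 13 bp

[2,3,7,7,7,8,8,9,9,9,10,10,10,11,12,13,13,15,16,18,18,18,20,28]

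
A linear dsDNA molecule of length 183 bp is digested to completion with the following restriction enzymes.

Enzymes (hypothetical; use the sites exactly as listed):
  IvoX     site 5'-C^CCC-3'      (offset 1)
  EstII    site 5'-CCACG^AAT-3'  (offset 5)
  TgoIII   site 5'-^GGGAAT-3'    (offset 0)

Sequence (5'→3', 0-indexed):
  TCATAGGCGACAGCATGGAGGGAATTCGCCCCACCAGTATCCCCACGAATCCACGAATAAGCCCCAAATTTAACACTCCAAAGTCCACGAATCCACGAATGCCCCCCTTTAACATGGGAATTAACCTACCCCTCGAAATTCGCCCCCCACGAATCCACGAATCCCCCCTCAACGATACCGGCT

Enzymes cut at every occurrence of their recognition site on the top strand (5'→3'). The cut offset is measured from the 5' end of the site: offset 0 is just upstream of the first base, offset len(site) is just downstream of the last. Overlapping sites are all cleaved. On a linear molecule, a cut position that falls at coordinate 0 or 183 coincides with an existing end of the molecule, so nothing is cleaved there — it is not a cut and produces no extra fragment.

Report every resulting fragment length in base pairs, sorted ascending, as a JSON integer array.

Scan for sites:
  IvoX CCCC/1: at [28, 40, 61, 101, 102, 103, 128, 142, 143, 144, 162, 163, 164] ⇒ [29, 41, 62, 102, 103, 104, 129, 143, 144, 145, 163, 164, 165]
  EstII CCACGAAT/5: at [42, 50, 84, 92, 146, 154] ⇒ [47, 55, 89, 97, 151, 159]
  TgoIII GGGAAT/0: at [19, 115] ⇒ [19, 115]

All cut coordinates (distinct, sorted): [19, 29, 41, 47, 55, 62, 89, 97, 102, 103, 104, 115, 129, 143, 144, 145, 151, 159, 163, 164, 165]

Fragments:
  [0,19): 19 bp
  [19,29): 10 bp
  [29,41): 12 bp
  [41,47): 6 bp
  [47,55): 8 bp
  [55,62): 7 bp
  [62,89): 27 bp
  [89,97): 8 bp
  [97,102): 5 bp
  [102,103): 1 bp
  [103,104): 1 bp
  [104,115): 11 bp
  [115,129): 14 bp
  [129,143): 14 bp
  [143,144): 1 bp
  [144,145): 1 bp
  [145,151): 6 bp
  [151,159): 8 bp
  [159,163): 4 bp
  [163,164): 1 bp
  [164,165): 1 bp
  [165,183): 18 bp

[1,1,1,1,1,1,4,5,6,6,7,8,8,8,10,11,12,14,14,18,19,27]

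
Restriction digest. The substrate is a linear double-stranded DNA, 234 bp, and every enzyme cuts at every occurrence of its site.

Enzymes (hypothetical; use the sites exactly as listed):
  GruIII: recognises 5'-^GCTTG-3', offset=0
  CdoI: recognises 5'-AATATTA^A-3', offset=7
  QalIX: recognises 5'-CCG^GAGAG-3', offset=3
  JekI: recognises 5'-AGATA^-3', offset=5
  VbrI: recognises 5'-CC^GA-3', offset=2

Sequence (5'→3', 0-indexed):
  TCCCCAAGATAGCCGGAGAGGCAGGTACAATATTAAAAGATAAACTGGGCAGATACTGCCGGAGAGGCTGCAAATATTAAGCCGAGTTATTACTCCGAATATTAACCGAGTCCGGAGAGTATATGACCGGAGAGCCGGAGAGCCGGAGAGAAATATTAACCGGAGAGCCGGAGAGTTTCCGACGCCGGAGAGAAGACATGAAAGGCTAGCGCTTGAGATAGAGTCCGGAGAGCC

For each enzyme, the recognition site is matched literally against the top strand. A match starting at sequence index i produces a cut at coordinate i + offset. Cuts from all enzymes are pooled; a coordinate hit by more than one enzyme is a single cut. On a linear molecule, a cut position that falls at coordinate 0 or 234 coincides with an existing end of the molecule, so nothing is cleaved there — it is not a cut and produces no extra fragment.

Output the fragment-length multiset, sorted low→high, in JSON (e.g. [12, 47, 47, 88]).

Scan for sites:
  GruIII (GCTTG, off=0): starts [210] → cuts [210]
  CdoI (AATATTAA, off=7): starts [28, 72, 97, 151] → cuts [35, 79, 104, 158]
  QalIX (CCGGAGAG, off=3): starts [12, 58, 111, 126, 134, 142, 159, 167, 184, 224] → cuts [15, 61, 114, 129, 137, 145, 162, 170, 187, 227]
  JekI (AGATA, off=5): starts [6, 37, 50, 215] → cuts [11, 42, 55, 220]
  VbrI (CCGA, off=2): starts [81, 94, 105, 178] → cuts [83, 96, 107, 180]

All cut coordinates (distinct, sorted): [11, 15, 35, 42, 55, 61, 79, 83, 96, 104, 107, 114, 129, 137, 145, 158, 162, 170, 180, 187, 210, 220, 227]

Fragments:
  [0,11): 11 bp
  [11,15): 4 bp
  [15,35): 20 bp
  [35,42): 7 bp
  [42,55): 13 bp
  [55,61): 6 bp
  [61,79): 18 bp
  [79,83): 4 bp
  [83,96): 13 bp
  [96,104): 8 bp
  [104,107): 3 bp
  [107,114): 7 bp
  [114,129): 15 bp
  [129,137): 8 bp
  [137,145): 8 bp
  [145,158): 13 bp
  [158,162): 4 bp
  [162,170): 8 bp
  [170,180): 10 bp
  [180,187): 7 bp
  [187,210): 23 bp
  [210,220): 10 bp
  [220,227): 7 bp
  [227,234): 7 bp

[3,4,4,4,6,7,7,7,7,7,8,8,8,8,10,10,11,13,13,13,15,18,20,23]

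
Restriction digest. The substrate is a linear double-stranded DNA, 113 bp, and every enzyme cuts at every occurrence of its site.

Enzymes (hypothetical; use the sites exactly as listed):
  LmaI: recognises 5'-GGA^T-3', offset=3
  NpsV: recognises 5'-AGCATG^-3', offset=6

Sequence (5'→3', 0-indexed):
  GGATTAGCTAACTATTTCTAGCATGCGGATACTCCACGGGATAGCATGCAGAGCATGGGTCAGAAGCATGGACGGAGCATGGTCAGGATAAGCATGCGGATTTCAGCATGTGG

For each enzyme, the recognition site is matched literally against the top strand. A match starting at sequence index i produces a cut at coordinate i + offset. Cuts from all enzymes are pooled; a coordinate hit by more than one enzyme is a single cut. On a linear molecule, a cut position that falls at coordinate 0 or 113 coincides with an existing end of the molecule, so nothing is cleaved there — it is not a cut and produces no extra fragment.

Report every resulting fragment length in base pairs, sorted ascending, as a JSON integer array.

[3,3,4,4,7,7,8,9,10,11,12,13,22]

Site scan:
  LmaI (GGAT, off=3): starts [0, 26, 38, 85, 97] → cuts [3, 29, 41, 88, 100]
  NpsV (AGCATG, off=6): starts [19, 42, 51, 64, 75, 90, 104] → cuts [25, 48, 57, 70, 81, 96, 110]

All cut coordinates (distinct, sorted): [3, 25, 29, 41, 48, 57, 70, 81, 88, 96, 100, 110]

Fragments:
  [0,3): 3 bp
  [3,25): 22 bp
  [25,29): 4 bp
  [29,41): 12 bp
  [41,48): 7 bp
  [48,57): 9 bp
  [57,70): 13 bp
  [70,81): 11 bp
  [81,88): 7 bp
  [88,96): 8 bp
  [96,100): 4 bp
  [100,110): 10 bp
  [110,113): 3 bp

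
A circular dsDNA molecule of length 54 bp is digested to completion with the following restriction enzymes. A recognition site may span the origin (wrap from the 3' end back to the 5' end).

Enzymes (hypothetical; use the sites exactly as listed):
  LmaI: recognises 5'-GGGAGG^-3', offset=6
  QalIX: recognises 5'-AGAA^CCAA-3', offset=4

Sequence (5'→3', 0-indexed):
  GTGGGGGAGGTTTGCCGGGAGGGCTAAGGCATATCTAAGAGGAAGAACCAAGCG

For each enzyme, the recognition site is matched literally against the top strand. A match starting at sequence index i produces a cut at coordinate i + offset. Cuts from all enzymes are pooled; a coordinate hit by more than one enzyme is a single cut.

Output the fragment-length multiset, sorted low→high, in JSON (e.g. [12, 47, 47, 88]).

[12,17,25]

Per-enzyme occurrences:
  LmaI GGGAGG/6: at [4, 16] ⇒ [10, 22]
  QalIX AGAACCAA/4: at [43] ⇒ [47]

All cut coordinates (distinct, sorted): [10, 22, 47]

Fragments:
  10→22: 12 bp
  22→47: 25 bp
  47→10 (wrap): 54-47+10 = 17 bp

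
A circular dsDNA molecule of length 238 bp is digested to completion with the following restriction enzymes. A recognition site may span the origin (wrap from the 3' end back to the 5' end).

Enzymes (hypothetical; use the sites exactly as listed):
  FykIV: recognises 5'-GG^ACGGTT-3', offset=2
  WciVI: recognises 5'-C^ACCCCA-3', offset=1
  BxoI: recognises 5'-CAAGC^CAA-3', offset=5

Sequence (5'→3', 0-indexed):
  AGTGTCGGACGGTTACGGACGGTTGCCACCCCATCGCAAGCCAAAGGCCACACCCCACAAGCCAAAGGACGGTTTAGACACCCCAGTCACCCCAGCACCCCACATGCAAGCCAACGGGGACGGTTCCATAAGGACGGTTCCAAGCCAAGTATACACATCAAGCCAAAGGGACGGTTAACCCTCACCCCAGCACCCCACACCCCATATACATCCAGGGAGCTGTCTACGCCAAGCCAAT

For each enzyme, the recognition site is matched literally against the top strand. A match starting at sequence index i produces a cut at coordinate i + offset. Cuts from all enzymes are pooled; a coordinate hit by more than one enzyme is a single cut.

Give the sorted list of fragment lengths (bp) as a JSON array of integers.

Scan for sites:
  FykIV GGACGGTT/2: at [6, 16, 66, 117, 131, 168] ⇒ [8, 18, 68, 119, 133, 170]
  WciVI CACCCCA/1: at [26, 50, 78, 87, 95, 182, 190, 197] ⇒ [27, 51, 79, 88, 96, 183, 191, 198]
  BxoI CAAGCCAA/5: at [36, 57, 106, 140, 158, 229] ⇒ [41, 62, 111, 145, 163, 234]

All cut coordinates (distinct, sorted): [8, 18, 27, 41, 51, 62, 68, 79, 88, 96, 111, 119, 133, 145, 163, 170, 183, 191, 198, 234]

Fragments:
  8→18: 10 bp
  18→27: 9 bp
  27→41: 14 bp
  41→51: 10 bp
  51→62: 11 bp
  62→68: 6 bp
  68→79: 11 bp
  79→88: 9 bp
  88→96: 8 bp
  96→111: 15 bp
  111→119: 8 bp
  119→133: 14 bp
  133→145: 12 bp
  145→163: 18 bp
  163→170: 7 bp
  170→183: 13 bp
  183→191: 8 bp
  191→198: 7 bp
  198→234: 36 bp
  234→8 (wrap): 238-234+8 = 12 bp

[6,7,7,8,8,8,9,9,10,10,11,11,12,12,13,14,14,15,18,36]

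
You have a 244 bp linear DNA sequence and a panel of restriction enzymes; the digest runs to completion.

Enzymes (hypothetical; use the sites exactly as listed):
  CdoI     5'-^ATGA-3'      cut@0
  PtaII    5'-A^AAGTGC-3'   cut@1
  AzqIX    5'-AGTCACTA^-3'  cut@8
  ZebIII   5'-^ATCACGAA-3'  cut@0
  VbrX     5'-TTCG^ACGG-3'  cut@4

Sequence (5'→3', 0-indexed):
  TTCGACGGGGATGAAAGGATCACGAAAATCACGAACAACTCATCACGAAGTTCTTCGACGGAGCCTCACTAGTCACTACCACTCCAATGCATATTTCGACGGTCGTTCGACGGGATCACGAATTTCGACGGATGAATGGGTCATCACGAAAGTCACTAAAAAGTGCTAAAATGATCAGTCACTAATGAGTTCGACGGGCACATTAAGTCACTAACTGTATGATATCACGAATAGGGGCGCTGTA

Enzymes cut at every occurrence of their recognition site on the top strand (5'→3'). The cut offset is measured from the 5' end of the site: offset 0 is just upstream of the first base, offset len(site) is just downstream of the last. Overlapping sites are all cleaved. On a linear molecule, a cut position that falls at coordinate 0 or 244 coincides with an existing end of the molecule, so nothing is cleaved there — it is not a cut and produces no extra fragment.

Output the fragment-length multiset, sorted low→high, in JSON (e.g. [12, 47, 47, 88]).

Scan for sites:
  CdoI ATGA/0: at [10, 131, 170, 184, 218] ⇒ [10, 131, 170, 184, 218]
  PtaII AAAGTGC/1: at [159] ⇒ [160]
  AzqIX AGTCACTA/8: at [70, 150, 176, 205] ⇒ [78, 158, 184, 213]
  ZebIII ATCACGAA/0: at [18, 27, 41, 114, 142, 223] ⇒ [18, 27, 41, 114, 142, 223]
  VbrX TTCGACGG/4: at [0, 53, 94, 105, 123, 189] ⇒ [4, 57, 98, 109, 127, 193]

Pooled cuts: [4, 10, 18, 27, 41, 57, 78, 98, 109, 114, 127, 131, 142, 158, 160, 170, 184, 193, 213, 218, 223]

Fragments:
  [0,4): 4 bp
  [4,10): 6 bp
  [10,18): 8 bp
  [18,27): 9 bp
  [27,41): 14 bp
  [41,57): 16 bp
  [57,78): 21 bp
  [78,98): 20 bp
  [98,109): 11 bp
  [109,114): 5 bp
  [114,127): 13 bp
  [127,131): 4 bp
  [131,142): 11 bp
  [142,158): 16 bp
  [158,160): 2 bp
  [160,170): 10 bp
  [170,184): 14 bp
  [184,193): 9 bp
  [193,213): 20 bp
  [213,218): 5 bp
  [218,223): 5 bp
  [223,244): 21 bp

[2,4,4,5,5,5,6,8,9,9,10,11,11,13,14,14,16,16,20,20,21,21]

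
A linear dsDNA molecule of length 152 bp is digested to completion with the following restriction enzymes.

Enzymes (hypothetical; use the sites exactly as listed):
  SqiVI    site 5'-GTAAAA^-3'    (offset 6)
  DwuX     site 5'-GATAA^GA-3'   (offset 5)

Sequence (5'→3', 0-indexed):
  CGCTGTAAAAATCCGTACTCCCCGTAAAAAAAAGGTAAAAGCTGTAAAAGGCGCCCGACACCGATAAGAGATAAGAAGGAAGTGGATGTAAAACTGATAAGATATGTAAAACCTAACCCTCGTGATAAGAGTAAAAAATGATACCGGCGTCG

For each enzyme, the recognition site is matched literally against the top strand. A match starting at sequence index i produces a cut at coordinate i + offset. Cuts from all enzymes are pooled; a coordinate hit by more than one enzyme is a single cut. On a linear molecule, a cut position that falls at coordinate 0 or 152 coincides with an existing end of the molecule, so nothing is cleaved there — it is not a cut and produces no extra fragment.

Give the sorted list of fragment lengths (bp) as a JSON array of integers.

[7,7,8,9,10,11,11,16,17,18,19,19]

Scan for sites:
  SqiVI GTAAAA/6: at [4, 23, 34, 43, 87, 105, 130] ⇒ [10, 29, 40, 49, 93, 111, 136]
  DwuX GATAAGA/5: at [62, 69, 95, 123] ⇒ [67, 74, 100, 128]

Pooled cuts: [10, 29, 40, 49, 67, 74, 93, 100, 111, 128, 136]

Fragment lengths:
  [0,10): 10 bp
  [10,29): 19 bp
  [29,40): 11 bp
  [40,49): 9 bp
  [49,67): 18 bp
  [67,74): 7 bp
  [74,93): 19 bp
  [93,100): 7 bp
  [100,111): 11 bp
  [111,128): 17 bp
  [128,136): 8 bp
  [136,152): 16 bp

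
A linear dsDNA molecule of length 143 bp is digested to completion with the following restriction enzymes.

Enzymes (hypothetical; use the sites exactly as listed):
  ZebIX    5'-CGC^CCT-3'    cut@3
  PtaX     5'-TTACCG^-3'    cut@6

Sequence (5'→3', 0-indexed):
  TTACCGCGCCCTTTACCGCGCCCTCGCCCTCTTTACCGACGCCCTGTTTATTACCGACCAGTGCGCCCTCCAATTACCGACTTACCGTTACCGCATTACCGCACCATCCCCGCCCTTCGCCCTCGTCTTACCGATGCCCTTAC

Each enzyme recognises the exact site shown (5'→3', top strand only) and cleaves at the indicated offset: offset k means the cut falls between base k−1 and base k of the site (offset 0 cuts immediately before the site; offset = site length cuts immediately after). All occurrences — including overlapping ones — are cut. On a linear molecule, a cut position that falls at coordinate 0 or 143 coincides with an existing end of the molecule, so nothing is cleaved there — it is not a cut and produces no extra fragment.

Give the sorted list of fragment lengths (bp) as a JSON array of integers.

Scan for sites:
  ZebIX CGCCCT/3: at [6, 18, 24, 39, 63, 110, 117] ⇒ [9, 21, 27, 42, 66, 113, 120]
  PtaX TTACCG/6: at [0, 12, 32, 50, 73, 81, 87, 95, 127] ⇒ [6, 18, 38, 56, 79, 87, 93, 101, 133]

Pooled cuts: [6, 9, 18, 21, 27, 38, 42, 56, 66, 79, 87, 93, 101, 113, 120, 133]

Fragments:
  [0,6): 6 bp
  [6,9): 3 bp
  [9,18): 9 bp
  [18,21): 3 bp
  [21,27): 6 bp
  [27,38): 11 bp
  [38,42): 4 bp
  [42,56): 14 bp
  [56,66): 10 bp
  [66,79): 13 bp
  [79,87): 8 bp
  [87,93): 6 bp
  [93,101): 8 bp
  [101,113): 12 bp
  [113,120): 7 bp
  [120,133): 13 bp
  [133,143): 10 bp

[3,3,4,6,6,6,7,8,8,9,10,10,11,12,13,13,14]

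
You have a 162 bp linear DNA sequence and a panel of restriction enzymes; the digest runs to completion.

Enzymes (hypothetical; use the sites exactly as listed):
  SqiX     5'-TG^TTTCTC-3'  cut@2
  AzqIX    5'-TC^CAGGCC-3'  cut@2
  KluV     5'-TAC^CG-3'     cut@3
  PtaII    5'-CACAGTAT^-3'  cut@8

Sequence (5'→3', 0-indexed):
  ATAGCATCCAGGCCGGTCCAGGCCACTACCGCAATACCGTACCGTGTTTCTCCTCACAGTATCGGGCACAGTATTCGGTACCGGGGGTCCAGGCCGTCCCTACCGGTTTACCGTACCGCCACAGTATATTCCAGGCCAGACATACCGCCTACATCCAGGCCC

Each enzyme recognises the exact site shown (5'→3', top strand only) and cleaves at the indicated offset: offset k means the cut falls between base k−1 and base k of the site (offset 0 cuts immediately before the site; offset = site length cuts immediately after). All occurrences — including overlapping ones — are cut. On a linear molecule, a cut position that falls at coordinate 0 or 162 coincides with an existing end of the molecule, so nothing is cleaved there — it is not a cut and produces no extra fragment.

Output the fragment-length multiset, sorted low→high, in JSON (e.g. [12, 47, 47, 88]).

Site scan:
  SqiX (TGTTTCTC, off=2): starts [44] → cuts [46]
  AzqIX (TCCAGGCC, off=2): starts [6, 16, 87, 129, 153] → cuts [8, 18, 89, 131, 155]
  KluV (TACCG, off=3): starts [26, 34, 39, 78, 100, 108, 113, 142] → cuts [29, 37, 42, 81, 103, 111, 116, 145]
  PtaII (CACAGTAT, off=8): starts [54, 66, 119] → cuts [62, 74, 127]

Pooled cuts: [8, 18, 29, 37, 42, 46, 62, 74, 81, 89, 103, 111, 116, 127, 131, 145, 155]

Fragment lengths:
  [0,8): 8 bp
  [8,18): 10 bp
  [18,29): 11 bp
  [29,37): 8 bp
  [37,42): 5 bp
  [42,46): 4 bp
  [46,62): 16 bp
  [62,74): 12 bp
  [74,81): 7 bp
  [81,89): 8 bp
  [89,103): 14 bp
  [103,111): 8 bp
  [111,116): 5 bp
  [116,127): 11 bp
  [127,131): 4 bp
  [131,145): 14 bp
  [145,155): 10 bp
  [155,162): 7 bp

[4,4,5,5,7,7,8,8,8,8,10,10,11,11,12,14,14,16]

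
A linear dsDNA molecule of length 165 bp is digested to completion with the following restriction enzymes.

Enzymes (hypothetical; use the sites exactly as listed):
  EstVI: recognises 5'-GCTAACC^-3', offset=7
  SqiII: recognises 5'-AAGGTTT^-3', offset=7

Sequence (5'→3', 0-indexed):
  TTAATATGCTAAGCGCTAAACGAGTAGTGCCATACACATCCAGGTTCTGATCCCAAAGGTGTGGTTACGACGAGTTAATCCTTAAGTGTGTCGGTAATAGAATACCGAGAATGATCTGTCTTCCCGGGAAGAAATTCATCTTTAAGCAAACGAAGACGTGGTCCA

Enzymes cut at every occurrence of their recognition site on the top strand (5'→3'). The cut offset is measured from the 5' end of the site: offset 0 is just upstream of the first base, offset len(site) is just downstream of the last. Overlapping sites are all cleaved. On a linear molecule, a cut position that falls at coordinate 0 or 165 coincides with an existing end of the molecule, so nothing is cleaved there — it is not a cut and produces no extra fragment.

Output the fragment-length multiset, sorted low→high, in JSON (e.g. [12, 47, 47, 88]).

Scan for sites:
  EstVI (GCTAACC, off=7): no sites
  SqiII (AAGGTTT, off=7): no sites

Pooled cuts: ∅

Fragments:
  no cuts → one linear fragment of 165 bp

[165]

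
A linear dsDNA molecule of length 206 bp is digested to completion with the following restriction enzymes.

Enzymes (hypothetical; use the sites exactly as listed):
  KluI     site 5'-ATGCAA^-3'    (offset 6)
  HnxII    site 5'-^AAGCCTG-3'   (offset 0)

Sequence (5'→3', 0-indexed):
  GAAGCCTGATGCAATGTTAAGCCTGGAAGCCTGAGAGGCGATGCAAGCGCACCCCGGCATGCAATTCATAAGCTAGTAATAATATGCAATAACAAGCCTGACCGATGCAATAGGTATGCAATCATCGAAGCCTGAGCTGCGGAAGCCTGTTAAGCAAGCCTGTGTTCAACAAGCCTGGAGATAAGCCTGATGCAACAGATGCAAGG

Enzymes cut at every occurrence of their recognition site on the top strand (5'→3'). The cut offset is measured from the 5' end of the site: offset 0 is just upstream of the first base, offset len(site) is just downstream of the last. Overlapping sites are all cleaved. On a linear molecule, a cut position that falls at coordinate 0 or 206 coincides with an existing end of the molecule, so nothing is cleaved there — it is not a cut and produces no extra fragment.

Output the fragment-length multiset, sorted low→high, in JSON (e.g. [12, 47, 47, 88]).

[1,2,4,4,6,8,9,11,12,13,13,13,15,15,17,18,20,25]

Per-enzyme occurrences:
  KluI (ATGCAA, off=6): starts [8, 40, 58, 83, 104, 115, 189, 198] → cuts [14, 46, 64, 89, 110, 121, 195, 204]
  HnxII (AAGCCTG, off=0): starts [1, 18, 26, 93, 127, 142, 155, 170, 182] → cuts [1, 18, 26, 93, 127, 142, 155, 170, 182]

All cut coordinates (distinct, sorted): [1, 14, 18, 26, 46, 64, 89, 93, 110, 121, 127, 142, 155, 170, 182, 195, 204]

Fragments:
  [0,1): 1 bp
  [1,14): 13 bp
  [14,18): 4 bp
  [18,26): 8 bp
  [26,46): 20 bp
  [46,64): 18 bp
  [64,89): 25 bp
  [89,93): 4 bp
  [93,110): 17 bp
  [110,121): 11 bp
  [121,127): 6 bp
  [127,142): 15 bp
  [142,155): 13 bp
  [155,170): 15 bp
  [170,182): 12 bp
  [182,195): 13 bp
  [195,204): 9 bp
  [204,206): 2 bp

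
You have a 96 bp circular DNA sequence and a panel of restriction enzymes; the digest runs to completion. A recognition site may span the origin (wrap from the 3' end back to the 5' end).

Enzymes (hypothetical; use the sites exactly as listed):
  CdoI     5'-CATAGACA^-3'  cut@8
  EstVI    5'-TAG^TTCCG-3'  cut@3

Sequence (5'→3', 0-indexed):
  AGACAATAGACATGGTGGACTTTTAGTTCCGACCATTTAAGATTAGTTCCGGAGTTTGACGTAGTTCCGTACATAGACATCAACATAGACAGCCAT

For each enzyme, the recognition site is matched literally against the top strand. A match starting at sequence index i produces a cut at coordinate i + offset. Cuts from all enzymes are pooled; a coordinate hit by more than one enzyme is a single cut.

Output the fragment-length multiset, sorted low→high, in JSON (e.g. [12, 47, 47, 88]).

[10,12,15,18,20,21]

Site scan:
  CdoI CATAGACA/8: at [71, 83, 93] ⇒ [5, 79, 91]
  EstVI TAGTTCCG/3: at [23, 43, 61] ⇒ [26, 46, 64]

All cut coordinates (distinct, sorted): [5, 26, 46, 64, 79, 91]

Fragment lengths:
  5→26: 21 bp
  26→46: 20 bp
  46→64: 18 bp
  64→79: 15 bp
  79→91: 12 bp
  91→5 (wrap): 96-91+5 = 10 bp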